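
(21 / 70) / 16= 3 / 160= 0.02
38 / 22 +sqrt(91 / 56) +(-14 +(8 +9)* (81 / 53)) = sqrt(26) / 4 +7992 / 583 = 14.98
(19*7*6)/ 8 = 99.75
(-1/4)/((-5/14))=7/10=0.70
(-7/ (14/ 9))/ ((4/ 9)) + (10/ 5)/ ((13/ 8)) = -925/ 104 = -8.89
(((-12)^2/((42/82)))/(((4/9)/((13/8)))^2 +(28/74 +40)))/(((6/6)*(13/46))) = 1763530704/71712389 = 24.59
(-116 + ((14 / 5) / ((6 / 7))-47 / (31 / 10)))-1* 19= -68306 / 465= -146.89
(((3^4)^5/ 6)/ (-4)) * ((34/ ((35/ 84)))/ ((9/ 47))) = -61909794142.20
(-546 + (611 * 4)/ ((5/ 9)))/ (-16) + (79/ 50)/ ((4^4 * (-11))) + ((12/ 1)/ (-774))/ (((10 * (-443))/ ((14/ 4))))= -1937754035573/ 8046297600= -240.83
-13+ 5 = -8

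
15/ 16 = 0.94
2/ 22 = 1/ 11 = 0.09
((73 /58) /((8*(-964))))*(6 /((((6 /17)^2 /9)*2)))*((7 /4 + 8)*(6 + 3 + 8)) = -41961933 /7156736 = -5.86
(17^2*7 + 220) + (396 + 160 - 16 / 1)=2783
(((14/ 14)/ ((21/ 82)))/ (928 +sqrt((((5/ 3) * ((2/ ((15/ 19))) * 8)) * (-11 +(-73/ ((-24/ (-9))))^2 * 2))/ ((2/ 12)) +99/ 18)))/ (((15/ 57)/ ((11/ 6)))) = 15904064/ 352582545-8569 * sqrt(434202)/ 211549527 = 0.02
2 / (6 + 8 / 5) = 5 / 19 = 0.26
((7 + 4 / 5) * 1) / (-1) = -39 / 5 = -7.80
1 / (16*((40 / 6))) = 3 / 320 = 0.01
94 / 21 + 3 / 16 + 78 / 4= 8119 / 336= 24.16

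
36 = 36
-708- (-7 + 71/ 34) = -23905/ 34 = -703.09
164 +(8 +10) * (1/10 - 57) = -4301/5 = -860.20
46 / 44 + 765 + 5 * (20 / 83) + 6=1411955 / 1826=773.25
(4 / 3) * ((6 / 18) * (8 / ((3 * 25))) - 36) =-32368 / 675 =-47.95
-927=-927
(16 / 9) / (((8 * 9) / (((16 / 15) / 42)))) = 16 / 25515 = 0.00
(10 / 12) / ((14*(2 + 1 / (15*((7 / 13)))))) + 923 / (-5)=-823191 / 4460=-184.57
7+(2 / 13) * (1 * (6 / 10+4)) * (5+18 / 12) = 58 / 5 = 11.60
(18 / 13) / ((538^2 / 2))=0.00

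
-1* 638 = -638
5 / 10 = 0.50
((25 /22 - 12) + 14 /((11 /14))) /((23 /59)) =9027 /506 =17.84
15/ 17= 0.88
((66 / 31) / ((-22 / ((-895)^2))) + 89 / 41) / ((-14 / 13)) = 640401554 / 8897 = 71979.49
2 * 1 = 2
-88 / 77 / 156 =-2 / 273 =-0.01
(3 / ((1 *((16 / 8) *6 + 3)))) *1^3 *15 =3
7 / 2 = 3.50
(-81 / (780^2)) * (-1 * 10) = 9 / 6760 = 0.00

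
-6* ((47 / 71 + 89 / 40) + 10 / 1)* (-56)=1537158 / 355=4330.02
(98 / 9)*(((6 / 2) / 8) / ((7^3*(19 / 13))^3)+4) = 8857132499807 / 203352531732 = 43.56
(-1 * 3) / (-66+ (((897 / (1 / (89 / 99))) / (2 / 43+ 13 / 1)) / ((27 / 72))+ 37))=-166617 / 7543553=-0.02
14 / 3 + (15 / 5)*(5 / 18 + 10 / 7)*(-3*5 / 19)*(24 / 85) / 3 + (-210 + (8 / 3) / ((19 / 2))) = -464484 / 2261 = -205.43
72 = 72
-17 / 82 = -0.21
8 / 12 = 2 / 3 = 0.67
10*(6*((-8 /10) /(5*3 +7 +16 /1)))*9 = -216 /19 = -11.37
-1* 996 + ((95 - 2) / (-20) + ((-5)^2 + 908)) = -1353 / 20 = -67.65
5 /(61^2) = 5 /3721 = 0.00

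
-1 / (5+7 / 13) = -13 / 72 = -0.18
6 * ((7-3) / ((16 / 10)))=15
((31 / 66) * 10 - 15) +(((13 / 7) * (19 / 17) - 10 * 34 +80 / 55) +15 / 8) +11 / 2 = -10662523 / 31416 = -339.40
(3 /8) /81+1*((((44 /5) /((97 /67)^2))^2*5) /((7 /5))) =8427334880263 /133856272872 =62.96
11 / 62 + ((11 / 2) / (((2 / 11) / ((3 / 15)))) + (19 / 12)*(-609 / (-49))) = 28108 / 1085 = 25.91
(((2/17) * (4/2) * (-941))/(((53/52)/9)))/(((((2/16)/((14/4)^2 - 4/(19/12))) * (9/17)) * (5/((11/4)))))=-795536456/5035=-158001.28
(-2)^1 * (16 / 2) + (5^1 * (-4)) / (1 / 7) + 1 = -155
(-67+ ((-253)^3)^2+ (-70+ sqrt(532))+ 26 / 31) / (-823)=-8129892834130378 / 25513 -2*sqrt(133) / 823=-318656874304.52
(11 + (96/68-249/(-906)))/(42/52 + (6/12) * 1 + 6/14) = 5927103/811172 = 7.31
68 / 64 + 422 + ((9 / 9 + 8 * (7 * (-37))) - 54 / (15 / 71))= -152283 / 80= -1903.54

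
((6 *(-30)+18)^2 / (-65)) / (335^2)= -26244 / 7294625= -0.00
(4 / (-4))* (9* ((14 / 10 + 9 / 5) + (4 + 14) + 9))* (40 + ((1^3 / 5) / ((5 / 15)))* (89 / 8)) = -2537253 / 200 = -12686.26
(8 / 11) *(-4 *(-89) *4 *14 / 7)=22784 / 11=2071.27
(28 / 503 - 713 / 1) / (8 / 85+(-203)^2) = -10160645 / 587298273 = -0.02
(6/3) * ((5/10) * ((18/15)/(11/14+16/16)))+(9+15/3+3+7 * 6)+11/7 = 53588/875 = 61.24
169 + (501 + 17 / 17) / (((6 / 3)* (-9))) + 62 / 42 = 8983 / 63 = 142.59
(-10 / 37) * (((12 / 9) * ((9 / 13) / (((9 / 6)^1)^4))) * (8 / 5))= -1024 / 12987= -0.08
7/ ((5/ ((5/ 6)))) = 7/ 6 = 1.17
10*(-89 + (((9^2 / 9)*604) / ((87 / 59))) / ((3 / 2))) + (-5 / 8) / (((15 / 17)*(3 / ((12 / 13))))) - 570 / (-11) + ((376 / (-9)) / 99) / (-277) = 4417491804367 / 186092478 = 23738.15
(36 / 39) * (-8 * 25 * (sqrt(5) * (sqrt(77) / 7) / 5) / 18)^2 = 88000 / 2457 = 35.82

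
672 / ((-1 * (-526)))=336 / 263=1.28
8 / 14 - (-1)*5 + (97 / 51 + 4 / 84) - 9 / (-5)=5546 / 595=9.32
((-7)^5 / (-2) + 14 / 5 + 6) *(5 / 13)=6471 / 2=3235.50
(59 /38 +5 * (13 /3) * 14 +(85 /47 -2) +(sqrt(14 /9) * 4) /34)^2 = 3265106 * sqrt(14) /136629 +85583493966153 /921851044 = 92928.16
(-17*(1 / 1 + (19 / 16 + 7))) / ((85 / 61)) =-8967 / 80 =-112.09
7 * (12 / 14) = 6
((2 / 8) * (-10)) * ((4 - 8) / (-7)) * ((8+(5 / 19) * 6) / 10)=-26 / 19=-1.37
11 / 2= 5.50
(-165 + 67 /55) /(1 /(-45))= 7370.18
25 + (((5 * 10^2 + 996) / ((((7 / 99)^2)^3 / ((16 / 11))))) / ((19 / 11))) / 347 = 22535288247558761 / 775659857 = 29053054.69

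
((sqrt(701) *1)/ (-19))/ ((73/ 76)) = -4 *sqrt(701)/ 73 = -1.45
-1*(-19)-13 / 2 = 25 / 2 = 12.50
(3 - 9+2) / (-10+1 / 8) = 32 / 79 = 0.41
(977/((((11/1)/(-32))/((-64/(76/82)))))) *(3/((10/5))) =61527552/209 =294390.20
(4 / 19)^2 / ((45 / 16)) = 256 / 16245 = 0.02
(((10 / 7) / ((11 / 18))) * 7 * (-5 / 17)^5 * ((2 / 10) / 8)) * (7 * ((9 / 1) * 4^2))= -14175000 / 15618427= -0.91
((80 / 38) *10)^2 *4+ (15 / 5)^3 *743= 7882021 / 361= 21833.85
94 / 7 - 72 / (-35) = 542 / 35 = 15.49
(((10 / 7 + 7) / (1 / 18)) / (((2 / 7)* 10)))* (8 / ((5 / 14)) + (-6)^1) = 21771 / 25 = 870.84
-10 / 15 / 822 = -0.00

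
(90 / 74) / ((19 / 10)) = 450 / 703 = 0.64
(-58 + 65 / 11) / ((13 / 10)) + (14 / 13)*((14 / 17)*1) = -95254 / 2431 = -39.18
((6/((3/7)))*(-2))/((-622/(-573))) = -25.79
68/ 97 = 0.70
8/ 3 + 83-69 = 16.67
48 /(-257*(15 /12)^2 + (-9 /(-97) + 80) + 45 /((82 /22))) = -1018112 /6562507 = -0.16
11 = 11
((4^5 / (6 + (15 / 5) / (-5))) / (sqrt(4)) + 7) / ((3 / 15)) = 13745 / 27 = 509.07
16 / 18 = 8 / 9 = 0.89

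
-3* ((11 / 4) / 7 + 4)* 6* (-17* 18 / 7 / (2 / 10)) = 846855 / 49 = 17282.76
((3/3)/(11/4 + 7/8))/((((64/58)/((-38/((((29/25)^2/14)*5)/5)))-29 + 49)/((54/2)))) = 4488750/12051443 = 0.37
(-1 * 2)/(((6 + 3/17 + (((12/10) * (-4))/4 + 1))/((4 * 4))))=-680/127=-5.35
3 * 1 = 3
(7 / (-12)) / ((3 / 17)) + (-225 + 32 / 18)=-8155 / 36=-226.53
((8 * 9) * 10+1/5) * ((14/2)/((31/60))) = 302484/31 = 9757.55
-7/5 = -1.40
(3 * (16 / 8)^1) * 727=4362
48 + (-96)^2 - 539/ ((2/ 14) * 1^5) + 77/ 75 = 411902/ 75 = 5492.03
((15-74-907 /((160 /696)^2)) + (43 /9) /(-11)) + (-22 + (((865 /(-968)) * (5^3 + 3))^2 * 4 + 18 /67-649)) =121616137893991 /3531409200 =34438.42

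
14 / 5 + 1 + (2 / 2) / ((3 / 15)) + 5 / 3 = 157 / 15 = 10.47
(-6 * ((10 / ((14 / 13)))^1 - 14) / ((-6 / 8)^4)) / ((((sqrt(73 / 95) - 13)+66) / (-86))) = -1219356160 / 8403633+242176 * sqrt(6935) / 8403633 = -142.70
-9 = -9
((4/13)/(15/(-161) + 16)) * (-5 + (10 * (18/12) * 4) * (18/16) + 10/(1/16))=143290/33293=4.30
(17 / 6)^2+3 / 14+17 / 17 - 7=565 / 252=2.24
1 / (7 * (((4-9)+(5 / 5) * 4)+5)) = 1 / 28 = 0.04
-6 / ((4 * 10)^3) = -3 / 32000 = -0.00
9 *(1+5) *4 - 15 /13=2793 /13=214.85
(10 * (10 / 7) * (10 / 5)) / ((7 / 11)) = 2200 / 49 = 44.90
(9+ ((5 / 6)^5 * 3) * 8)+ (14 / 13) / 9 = 79037 / 4212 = 18.76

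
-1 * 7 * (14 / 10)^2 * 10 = -686 / 5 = -137.20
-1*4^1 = -4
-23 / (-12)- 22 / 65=1231 / 780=1.58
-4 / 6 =-2 / 3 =-0.67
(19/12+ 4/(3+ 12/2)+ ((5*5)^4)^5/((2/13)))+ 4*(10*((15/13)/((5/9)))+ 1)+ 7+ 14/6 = 27666828827932476997375488327319/468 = 59117155615240335464477540000.00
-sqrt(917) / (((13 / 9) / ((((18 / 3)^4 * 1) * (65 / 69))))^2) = -377913600 * sqrt(917) / 529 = -21633237.44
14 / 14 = 1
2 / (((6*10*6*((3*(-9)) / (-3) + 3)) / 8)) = 1 / 270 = 0.00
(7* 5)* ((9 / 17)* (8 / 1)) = 2520 / 17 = 148.24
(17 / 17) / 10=1 / 10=0.10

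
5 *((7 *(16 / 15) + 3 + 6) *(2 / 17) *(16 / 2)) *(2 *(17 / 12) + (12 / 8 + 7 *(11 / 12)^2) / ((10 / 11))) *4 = 7791862 / 2295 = 3395.15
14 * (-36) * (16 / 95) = -8064 / 95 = -84.88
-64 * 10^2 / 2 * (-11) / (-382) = -17600 / 191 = -92.15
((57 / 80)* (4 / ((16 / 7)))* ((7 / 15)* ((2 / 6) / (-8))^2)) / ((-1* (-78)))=931 / 71884800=0.00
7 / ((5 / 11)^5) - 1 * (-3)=1136732 / 3125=363.75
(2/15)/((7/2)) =4/105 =0.04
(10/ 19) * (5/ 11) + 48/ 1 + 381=89711/ 209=429.24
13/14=0.93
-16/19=-0.84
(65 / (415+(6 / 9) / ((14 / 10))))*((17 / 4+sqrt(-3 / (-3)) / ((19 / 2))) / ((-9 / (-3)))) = 30121 / 132620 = 0.23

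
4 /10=2 /5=0.40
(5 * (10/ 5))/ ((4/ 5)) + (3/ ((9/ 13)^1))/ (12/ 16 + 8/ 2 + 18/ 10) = 10345/ 786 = 13.16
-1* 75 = -75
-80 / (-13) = 80 / 13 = 6.15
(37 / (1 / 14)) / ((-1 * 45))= -518 / 45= -11.51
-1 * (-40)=40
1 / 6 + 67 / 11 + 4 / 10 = 2197 / 330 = 6.66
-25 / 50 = -1 / 2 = -0.50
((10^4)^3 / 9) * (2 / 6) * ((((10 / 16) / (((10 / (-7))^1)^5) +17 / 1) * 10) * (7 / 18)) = 591323468750000 / 243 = 2433429912551.44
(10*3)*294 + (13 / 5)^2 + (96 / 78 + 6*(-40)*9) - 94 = 6573.99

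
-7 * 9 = -63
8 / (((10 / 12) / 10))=96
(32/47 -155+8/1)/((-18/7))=56.90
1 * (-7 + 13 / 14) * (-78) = 3315 / 7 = 473.57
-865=-865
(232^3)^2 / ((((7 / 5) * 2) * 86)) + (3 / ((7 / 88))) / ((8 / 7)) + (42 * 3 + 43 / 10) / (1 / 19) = 1949117065803987 / 3010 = 647547197941.52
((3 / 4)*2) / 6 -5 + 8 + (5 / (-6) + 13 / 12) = 7 / 2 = 3.50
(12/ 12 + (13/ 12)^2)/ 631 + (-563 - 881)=-131207303/ 90864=-1444.00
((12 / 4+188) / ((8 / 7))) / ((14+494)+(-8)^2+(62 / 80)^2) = 267400 / 916161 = 0.29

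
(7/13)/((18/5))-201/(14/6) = -140857/1638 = -85.99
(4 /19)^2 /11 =16 /3971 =0.00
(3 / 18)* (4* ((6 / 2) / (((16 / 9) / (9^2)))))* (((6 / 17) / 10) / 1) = 3.22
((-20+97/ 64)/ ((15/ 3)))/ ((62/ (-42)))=2.50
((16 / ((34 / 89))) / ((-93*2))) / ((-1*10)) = 178 / 7905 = 0.02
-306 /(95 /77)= -23562 /95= -248.02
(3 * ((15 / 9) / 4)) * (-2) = -5 / 2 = -2.50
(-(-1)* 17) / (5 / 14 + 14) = 238 / 201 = 1.18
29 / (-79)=-0.37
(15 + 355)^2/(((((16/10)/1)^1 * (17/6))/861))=442015875/17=26000933.82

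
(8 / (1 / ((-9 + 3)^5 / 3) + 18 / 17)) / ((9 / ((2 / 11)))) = 0.15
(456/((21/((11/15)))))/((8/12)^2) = 1254/35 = 35.83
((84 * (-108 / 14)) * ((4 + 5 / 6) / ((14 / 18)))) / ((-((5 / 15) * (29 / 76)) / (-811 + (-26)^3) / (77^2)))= -3451400823024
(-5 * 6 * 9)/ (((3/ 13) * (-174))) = 195/ 29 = 6.72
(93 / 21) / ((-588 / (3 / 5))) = -31 / 6860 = -0.00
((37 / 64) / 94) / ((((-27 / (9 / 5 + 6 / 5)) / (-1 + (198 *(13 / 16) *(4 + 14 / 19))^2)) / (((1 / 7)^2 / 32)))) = -0.25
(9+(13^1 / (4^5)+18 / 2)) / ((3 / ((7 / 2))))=129115 / 6144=21.01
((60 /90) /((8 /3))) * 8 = 2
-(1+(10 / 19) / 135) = -515 / 513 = -1.00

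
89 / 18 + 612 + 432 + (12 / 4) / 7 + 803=233399 / 126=1852.37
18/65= 0.28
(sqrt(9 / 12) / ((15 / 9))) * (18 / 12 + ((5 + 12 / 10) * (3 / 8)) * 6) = 927 * sqrt(3) / 200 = 8.03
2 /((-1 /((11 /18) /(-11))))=1 /9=0.11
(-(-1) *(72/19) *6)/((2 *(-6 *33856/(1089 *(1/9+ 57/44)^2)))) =-310249/2573056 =-0.12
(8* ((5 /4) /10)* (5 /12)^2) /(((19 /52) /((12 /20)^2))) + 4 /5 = 369 /380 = 0.97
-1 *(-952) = 952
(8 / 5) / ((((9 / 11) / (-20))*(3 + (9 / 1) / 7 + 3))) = -2464 / 459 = -5.37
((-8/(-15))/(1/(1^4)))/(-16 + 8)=-1/15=-0.07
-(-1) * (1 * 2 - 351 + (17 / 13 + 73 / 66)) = -297371 / 858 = -346.59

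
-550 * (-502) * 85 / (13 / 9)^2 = 1900948500 / 169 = 11248215.98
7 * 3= 21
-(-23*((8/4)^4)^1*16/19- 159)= 8909/19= 468.89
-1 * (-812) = 812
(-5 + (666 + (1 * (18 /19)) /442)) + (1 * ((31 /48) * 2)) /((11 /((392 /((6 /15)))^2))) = 15718381534 /138567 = 113435.24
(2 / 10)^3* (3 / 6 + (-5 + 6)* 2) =1 / 50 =0.02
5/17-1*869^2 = -12837732/17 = -755160.71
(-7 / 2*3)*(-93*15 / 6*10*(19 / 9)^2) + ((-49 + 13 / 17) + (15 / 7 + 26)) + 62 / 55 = 12815657339 / 117810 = 108782.42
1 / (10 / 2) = 1 / 5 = 0.20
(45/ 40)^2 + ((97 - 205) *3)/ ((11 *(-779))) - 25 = -23.70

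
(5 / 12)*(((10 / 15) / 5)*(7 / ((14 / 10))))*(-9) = -5 / 2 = -2.50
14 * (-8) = -112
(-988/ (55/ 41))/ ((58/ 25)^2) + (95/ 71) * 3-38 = -112199788/ 656821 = -170.82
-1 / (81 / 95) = -95 / 81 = -1.17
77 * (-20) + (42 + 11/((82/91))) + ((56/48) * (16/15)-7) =-5503813/3690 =-1491.55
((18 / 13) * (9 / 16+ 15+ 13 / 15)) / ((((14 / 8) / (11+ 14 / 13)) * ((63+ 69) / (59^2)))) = 4139.93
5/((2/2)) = 5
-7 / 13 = -0.54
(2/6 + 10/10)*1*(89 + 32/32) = 120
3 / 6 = 1 / 2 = 0.50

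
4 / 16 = 1 / 4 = 0.25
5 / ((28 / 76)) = 95 / 7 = 13.57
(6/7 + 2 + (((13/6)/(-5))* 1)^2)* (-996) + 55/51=-9019196/2975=-3031.66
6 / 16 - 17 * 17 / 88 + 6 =34 / 11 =3.09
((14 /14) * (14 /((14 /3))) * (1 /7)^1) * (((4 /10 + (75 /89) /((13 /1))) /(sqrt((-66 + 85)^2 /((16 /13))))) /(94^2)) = 8067 * sqrt(13) /22095003385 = 0.00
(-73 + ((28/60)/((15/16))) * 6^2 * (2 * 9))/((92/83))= 517837/2300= 225.15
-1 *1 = -1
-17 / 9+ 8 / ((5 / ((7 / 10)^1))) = -0.77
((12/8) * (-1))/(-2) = 3/4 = 0.75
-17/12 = -1.42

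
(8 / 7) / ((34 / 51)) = 12 / 7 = 1.71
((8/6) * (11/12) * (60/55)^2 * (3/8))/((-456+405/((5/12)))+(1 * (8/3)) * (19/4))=9/8723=0.00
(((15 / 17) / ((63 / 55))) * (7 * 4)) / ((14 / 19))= 10450 / 357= 29.27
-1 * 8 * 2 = -16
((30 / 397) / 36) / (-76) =-5 / 181032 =-0.00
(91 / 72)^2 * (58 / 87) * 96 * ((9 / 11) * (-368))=-3047408 / 99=-30781.90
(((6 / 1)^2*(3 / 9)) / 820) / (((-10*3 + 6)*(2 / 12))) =-3 / 820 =-0.00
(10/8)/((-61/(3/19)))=-15/4636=-0.00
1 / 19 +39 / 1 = 742 / 19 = 39.05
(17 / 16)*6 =51 / 8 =6.38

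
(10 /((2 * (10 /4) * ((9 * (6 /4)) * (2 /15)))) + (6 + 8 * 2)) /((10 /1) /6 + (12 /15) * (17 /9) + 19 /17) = 8840 /1643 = 5.38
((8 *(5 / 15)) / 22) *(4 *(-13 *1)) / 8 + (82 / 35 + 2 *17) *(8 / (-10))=-172454 / 5775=-29.86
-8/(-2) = 4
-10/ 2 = -5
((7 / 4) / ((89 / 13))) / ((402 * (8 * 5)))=91 / 5724480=0.00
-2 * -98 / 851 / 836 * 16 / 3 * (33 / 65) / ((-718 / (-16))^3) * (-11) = -4415488 / 48627267204815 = -0.00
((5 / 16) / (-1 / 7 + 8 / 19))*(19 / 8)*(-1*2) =-5.34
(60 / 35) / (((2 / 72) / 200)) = 86400 / 7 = 12342.86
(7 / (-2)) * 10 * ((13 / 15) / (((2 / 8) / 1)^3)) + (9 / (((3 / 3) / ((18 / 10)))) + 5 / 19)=-548588 / 285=-1924.87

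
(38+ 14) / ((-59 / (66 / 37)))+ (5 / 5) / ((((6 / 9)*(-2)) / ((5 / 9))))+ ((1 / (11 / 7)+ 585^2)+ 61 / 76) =468416636164 / 1368741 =342224.45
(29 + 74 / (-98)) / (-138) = -692 / 3381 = -0.20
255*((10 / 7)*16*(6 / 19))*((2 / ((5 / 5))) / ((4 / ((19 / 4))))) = 30600 / 7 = 4371.43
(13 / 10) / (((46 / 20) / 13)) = 7.35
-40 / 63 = -0.63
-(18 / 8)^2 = -81 / 16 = -5.06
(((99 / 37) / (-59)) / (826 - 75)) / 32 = -99 / 52461856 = -0.00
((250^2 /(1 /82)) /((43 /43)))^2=26265625000000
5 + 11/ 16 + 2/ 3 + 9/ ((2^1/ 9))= 2249/ 48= 46.85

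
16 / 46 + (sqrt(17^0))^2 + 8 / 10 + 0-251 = -248.85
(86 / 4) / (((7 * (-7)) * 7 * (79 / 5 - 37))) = 215 / 72716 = 0.00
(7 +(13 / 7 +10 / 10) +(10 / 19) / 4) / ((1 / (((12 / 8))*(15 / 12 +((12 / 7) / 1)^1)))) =661593 / 14896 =44.41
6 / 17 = 0.35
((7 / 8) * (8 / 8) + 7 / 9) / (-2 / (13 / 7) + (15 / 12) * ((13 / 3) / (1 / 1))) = 1547 / 4062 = 0.38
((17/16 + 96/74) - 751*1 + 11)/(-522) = 145561/103008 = 1.41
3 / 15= 1 / 5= 0.20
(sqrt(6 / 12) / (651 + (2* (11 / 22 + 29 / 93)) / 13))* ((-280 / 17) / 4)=-0.00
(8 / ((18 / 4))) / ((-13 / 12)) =-64 / 39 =-1.64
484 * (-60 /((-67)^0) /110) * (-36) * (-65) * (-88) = 54362880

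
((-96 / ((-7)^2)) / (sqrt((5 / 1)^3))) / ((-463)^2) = -96 * sqrt(5) / 262602025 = -0.00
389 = 389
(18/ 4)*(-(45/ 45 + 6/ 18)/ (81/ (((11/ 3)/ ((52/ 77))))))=-847/ 2106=-0.40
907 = 907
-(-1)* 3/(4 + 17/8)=24/49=0.49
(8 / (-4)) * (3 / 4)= -3 / 2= -1.50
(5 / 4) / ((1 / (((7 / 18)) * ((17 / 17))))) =35 / 72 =0.49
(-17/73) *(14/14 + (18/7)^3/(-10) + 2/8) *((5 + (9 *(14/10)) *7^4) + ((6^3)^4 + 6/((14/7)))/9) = 25365689.80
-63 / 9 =-7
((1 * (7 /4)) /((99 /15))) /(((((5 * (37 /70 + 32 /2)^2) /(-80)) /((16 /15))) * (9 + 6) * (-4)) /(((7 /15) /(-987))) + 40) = -21952 /168172500903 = -0.00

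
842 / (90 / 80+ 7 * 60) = 6736 / 3369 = 2.00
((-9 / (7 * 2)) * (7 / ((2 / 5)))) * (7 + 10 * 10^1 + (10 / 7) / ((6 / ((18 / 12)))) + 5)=-70785 / 56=-1264.02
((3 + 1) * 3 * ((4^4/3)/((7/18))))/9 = 2048/7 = 292.57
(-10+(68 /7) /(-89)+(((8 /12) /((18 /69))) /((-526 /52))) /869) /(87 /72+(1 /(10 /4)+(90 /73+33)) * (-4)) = 37828230935360 /513845744066193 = 0.07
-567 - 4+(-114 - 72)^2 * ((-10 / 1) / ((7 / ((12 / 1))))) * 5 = -20761597 / 7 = -2965942.43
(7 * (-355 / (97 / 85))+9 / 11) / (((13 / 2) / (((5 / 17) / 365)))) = -4645204 / 17213911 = -0.27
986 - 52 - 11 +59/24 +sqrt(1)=22235/24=926.46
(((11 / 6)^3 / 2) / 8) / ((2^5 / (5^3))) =166375 / 110592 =1.50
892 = 892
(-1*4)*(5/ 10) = -2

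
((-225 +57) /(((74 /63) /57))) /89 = -301644 /3293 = -91.60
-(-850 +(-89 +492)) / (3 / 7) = 1043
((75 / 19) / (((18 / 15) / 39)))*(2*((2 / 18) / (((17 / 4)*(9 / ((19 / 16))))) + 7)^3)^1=93276269708984375 / 1058313024576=88136.75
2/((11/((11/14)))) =1/7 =0.14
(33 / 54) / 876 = 11 / 15768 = 0.00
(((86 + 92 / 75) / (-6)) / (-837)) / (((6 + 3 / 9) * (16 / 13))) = 42523 / 19083600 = 0.00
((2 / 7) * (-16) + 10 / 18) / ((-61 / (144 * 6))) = 24288 / 427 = 56.88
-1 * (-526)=526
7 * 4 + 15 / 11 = 323 / 11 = 29.36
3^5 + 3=246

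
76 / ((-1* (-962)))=0.08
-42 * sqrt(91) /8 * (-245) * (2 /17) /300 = 4.81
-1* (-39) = 39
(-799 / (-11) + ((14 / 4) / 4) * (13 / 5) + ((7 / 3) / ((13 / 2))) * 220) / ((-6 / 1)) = -2640679 / 102960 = -25.65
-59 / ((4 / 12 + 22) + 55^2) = -177 / 9142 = -0.02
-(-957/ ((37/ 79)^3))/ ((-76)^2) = 471838323/ 292571728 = 1.61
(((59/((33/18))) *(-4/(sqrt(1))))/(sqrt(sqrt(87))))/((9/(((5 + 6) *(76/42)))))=-17936 *87^(3/4)/5481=-93.22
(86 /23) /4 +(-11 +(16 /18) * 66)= 6707 /138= 48.60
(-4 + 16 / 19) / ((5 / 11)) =-132 / 19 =-6.95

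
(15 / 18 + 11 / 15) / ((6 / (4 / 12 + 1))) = 47 / 135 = 0.35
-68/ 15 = -4.53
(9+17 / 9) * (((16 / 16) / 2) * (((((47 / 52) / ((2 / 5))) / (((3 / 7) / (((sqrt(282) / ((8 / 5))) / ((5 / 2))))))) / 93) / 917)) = 11515 * sqrt(282) / 136839456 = 0.00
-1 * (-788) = 788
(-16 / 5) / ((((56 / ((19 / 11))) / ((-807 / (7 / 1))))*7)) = 30666 / 18865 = 1.63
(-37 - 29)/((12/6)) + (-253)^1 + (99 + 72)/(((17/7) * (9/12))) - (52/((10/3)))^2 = -185078/425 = -435.48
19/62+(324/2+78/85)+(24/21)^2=42486639/258230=164.53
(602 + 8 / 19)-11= 11237 / 19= 591.42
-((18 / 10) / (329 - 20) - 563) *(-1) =-289942 / 515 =-562.99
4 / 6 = 0.67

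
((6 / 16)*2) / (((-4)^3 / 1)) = -3 / 256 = -0.01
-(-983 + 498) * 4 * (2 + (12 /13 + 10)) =325920 /13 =25070.77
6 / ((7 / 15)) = 90 / 7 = 12.86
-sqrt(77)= -8.77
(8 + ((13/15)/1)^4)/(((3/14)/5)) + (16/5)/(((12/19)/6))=6993254/30375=230.23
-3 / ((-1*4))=3 / 4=0.75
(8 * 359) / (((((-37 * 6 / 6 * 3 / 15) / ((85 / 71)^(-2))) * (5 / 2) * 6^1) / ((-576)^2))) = -1601123549184 / 267325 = -5989426.91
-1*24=-24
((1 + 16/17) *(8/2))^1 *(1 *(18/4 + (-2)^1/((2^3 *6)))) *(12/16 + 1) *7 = 57673/136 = 424.07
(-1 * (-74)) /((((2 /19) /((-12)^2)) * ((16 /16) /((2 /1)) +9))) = 10656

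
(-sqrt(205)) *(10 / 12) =-5 *sqrt(205) / 6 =-11.93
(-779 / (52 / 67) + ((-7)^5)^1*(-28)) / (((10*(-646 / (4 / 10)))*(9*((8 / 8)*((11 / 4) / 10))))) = -24418799 / 2078505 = -11.75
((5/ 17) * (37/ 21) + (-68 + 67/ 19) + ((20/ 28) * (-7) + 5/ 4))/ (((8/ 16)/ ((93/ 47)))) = -56946535/ 212534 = -267.94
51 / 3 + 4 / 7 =123 / 7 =17.57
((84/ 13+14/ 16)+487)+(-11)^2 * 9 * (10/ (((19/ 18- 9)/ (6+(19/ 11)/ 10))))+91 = -819109/ 104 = -7876.05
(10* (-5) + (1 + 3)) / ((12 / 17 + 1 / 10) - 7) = 7820 / 1053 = 7.43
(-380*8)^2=9241600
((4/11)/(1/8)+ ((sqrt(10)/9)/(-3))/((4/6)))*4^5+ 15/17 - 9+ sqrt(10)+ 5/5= 555725/187 - 503*sqrt(10)/9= 2795.06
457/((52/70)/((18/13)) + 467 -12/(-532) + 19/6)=781470/804941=0.97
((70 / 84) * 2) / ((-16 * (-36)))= 5 / 1728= 0.00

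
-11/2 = -5.50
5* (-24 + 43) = 95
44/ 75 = 0.59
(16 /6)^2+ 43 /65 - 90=-48103 /585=-82.23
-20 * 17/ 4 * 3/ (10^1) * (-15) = 765/ 2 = 382.50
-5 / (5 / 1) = -1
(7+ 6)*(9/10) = 117/10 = 11.70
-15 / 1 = -15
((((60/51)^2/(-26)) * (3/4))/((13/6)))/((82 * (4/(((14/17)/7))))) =-0.00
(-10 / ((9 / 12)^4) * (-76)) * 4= 778240 / 81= 9607.90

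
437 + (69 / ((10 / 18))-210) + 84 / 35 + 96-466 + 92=378 / 5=75.60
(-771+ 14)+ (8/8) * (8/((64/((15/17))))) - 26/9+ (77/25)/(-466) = -5417116549/7129800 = -759.79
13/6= 2.17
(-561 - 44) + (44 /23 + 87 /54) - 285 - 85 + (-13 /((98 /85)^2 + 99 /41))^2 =-959.42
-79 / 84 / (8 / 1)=-79 / 672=-0.12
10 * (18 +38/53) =9920/53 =187.17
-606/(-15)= 202/5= 40.40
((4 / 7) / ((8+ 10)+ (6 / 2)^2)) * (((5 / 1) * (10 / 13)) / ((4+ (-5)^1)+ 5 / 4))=800 / 2457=0.33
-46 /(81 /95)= -4370 /81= -53.95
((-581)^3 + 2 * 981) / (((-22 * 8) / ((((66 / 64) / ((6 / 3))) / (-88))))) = -588362937 / 90112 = -6529.24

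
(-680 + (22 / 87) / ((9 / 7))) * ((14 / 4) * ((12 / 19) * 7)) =-52164028 / 4959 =-10519.06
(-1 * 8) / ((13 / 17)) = -136 / 13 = -10.46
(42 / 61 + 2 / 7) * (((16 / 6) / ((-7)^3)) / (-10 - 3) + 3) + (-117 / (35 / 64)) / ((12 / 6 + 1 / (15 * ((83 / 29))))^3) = -160874363064254368 / 7023082211950497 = -22.91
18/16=9/8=1.12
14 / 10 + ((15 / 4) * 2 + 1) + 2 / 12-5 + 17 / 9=313 / 45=6.96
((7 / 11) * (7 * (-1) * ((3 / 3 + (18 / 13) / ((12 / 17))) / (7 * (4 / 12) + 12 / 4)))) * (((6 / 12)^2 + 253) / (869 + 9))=-1042377 / 1460992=-0.71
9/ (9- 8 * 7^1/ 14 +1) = 3/ 2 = 1.50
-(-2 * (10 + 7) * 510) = 17340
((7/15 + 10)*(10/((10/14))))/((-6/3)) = -1099/15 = -73.27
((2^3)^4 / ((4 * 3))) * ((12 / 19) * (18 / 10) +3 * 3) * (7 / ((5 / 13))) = 29912064 / 475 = 62972.77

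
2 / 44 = 1 / 22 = 0.05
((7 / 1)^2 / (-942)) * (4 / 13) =-98 / 6123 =-0.02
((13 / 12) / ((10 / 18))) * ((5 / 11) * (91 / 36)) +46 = 25471 / 528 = 48.24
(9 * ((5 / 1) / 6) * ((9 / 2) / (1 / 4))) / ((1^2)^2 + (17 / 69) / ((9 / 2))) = 16767 / 131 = 127.99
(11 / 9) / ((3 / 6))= 22 / 9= 2.44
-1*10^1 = -10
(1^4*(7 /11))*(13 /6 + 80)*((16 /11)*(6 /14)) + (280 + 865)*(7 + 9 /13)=13905772 /1573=8840.29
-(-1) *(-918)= -918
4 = 4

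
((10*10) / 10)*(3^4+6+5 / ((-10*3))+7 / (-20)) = 5189 / 6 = 864.83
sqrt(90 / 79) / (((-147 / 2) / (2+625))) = -1254 * sqrt(790) / 3871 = -9.11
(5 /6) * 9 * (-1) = -15 /2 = -7.50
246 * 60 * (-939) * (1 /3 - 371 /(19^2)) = 3474149760 /361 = 9623683.55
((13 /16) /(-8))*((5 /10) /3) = -13 /768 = -0.02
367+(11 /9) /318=1050365 /2862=367.00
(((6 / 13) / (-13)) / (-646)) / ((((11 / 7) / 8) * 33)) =56 / 6605027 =0.00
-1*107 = -107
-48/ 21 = -16/ 7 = -2.29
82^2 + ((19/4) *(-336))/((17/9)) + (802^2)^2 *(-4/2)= -14066187011000/17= -827422765352.94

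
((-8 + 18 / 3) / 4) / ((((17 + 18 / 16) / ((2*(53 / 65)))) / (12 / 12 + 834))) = -70808 / 1885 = -37.56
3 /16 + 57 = 915 /16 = 57.19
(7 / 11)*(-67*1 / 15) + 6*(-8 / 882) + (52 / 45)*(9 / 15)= -89077 / 40425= -2.20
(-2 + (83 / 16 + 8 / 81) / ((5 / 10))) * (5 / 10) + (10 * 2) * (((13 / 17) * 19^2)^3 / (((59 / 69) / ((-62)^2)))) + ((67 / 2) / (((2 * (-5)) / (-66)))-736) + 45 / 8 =3552950310896984568691 / 1878338160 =1891539226832.82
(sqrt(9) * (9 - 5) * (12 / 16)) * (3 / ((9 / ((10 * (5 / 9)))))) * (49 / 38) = 1225 / 57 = 21.49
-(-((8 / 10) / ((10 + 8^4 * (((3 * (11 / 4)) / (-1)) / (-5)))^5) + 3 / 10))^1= 16646056845059637946337 / 55486856150198793144040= 0.30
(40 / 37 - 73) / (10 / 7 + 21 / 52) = -968604 / 24679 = -39.25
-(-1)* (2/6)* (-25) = -25/3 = -8.33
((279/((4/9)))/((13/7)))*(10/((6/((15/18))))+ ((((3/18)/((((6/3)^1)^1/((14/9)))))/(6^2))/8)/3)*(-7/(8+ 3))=-98441833/329472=-298.79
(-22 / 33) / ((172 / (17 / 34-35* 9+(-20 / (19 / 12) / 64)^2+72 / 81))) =16300735 / 13411872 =1.22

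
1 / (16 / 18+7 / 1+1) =9 / 80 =0.11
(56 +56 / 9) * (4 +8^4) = 2296000 / 9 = 255111.11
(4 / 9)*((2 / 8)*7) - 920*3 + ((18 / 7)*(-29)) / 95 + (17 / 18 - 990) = -44876281 / 11970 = -3749.06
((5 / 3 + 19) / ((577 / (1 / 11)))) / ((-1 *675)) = -0.00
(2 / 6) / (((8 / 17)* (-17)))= -1 / 24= -0.04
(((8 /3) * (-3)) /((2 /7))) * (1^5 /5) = -28 /5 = -5.60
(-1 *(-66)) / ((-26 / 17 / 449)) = -251889 / 13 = -19376.08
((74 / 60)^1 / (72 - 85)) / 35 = -37 / 13650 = -0.00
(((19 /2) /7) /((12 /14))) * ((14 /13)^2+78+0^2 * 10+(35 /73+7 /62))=1159036423 /9178728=126.27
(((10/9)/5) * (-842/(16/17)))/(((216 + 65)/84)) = -50099/843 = -59.43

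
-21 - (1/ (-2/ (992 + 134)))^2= -316990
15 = 15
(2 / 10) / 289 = 1 / 1445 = 0.00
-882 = -882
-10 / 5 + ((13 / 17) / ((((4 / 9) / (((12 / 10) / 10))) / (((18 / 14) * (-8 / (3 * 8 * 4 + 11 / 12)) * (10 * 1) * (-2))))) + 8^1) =4455174 / 691985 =6.44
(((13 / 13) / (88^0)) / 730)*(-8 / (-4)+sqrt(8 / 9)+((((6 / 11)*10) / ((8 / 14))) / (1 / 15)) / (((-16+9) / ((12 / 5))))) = -259 / 4015+sqrt(2) / 1095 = -0.06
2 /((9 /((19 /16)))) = 19 /72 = 0.26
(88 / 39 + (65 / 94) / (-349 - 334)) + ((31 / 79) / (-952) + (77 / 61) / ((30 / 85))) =11164395225941 / 1914501842344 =5.83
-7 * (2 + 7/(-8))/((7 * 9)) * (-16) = 2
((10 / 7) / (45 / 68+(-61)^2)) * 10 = 6800 / 1771511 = 0.00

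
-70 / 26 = -35 / 13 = -2.69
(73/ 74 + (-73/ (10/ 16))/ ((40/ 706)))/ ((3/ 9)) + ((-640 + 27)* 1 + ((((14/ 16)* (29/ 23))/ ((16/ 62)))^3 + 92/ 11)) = -217699509745083629/ 32453224038400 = -6708.10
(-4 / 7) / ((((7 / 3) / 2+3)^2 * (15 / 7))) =-48 / 3125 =-0.02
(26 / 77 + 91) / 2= 7033 / 154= 45.67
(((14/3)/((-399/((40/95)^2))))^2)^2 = 268435456/14521559183993082321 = 0.00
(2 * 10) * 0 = 0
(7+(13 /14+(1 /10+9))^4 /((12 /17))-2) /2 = 86041435439 /12005000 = 7167.13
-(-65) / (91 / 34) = 24.29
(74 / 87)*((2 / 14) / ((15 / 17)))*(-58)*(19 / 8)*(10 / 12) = -15.81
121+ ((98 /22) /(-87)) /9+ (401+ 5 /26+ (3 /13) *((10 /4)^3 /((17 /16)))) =2000855759 /3806946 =525.58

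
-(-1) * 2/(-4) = -1/2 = -0.50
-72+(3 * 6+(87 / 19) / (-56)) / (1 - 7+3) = -77.97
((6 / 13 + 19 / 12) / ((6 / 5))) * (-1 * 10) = -7975 / 468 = -17.04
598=598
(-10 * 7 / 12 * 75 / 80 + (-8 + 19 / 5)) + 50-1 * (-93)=21333 / 160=133.33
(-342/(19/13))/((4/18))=-1053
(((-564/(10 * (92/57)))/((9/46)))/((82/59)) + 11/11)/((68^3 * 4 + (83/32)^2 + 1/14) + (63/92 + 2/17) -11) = -73258060288/722626977766405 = -0.00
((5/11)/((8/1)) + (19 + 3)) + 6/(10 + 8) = 5911/264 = 22.39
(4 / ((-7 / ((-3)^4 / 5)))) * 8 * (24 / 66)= -10368 / 385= -26.93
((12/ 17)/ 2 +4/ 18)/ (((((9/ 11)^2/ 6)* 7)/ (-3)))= -21296/ 9639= -2.21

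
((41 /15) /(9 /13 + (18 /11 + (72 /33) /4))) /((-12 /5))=-5863 /14796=-0.40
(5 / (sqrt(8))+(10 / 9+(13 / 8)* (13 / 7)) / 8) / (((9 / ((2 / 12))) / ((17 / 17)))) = 2081 / 217728+5* sqrt(2) / 216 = 0.04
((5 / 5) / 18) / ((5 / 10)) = 1 / 9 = 0.11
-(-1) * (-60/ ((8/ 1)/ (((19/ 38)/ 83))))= -15/ 332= -0.05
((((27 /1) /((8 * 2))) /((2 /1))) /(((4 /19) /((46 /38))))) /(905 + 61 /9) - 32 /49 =-33337915 /51468032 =-0.65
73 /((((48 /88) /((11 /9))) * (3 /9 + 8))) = 8833 /450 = 19.63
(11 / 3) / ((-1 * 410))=-11 / 1230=-0.01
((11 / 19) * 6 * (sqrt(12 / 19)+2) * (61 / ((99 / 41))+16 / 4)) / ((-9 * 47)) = -11588 / 24111- 11588 * sqrt(57) / 458109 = -0.67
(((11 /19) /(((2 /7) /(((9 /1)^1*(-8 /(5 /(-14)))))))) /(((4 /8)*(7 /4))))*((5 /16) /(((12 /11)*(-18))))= -847 /114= -7.43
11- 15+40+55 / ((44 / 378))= 508.50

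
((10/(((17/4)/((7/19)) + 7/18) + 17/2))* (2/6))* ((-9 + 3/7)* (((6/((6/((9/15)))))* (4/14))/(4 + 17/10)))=-28800/684551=-0.04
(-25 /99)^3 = -15625 /970299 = -0.02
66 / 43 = 1.53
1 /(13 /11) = 11 /13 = 0.85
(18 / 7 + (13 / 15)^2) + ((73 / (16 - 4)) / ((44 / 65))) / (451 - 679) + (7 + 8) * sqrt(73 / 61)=7685137 / 2340800 + 15 * sqrt(4453) / 61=19.69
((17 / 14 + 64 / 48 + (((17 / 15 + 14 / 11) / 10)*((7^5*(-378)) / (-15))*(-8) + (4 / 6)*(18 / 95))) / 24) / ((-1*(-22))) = -894522884281 / 579348000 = -1544.02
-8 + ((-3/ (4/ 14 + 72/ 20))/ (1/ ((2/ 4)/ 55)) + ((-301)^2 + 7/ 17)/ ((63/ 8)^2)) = 273872981/ 188496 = 1452.94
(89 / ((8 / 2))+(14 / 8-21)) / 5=3 / 5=0.60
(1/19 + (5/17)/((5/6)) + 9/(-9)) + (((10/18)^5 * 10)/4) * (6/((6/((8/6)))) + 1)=-32696323/114436962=-0.29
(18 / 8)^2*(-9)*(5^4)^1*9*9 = -36905625 / 16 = -2306601.56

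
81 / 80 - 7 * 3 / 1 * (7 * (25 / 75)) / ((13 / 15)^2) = -868311 / 13520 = -64.22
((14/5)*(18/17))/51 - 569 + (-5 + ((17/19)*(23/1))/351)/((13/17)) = -72084939347/125277165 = -575.40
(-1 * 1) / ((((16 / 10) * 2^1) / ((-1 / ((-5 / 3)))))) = -3 / 16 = -0.19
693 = 693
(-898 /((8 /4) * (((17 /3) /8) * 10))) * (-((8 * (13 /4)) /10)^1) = 70044 /425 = 164.81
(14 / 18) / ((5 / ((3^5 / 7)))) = 27 / 5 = 5.40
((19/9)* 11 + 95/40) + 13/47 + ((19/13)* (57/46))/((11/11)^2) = 28011979/1011816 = 27.68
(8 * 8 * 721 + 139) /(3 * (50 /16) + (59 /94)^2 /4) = 52768592 /10801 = 4885.53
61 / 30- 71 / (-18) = 269 / 45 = 5.98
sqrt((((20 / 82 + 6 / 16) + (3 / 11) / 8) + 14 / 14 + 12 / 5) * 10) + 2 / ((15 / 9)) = 6 / 5 + 3 * sqrt(915981) / 451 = 7.57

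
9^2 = 81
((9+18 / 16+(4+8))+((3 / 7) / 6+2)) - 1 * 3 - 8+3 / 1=16.20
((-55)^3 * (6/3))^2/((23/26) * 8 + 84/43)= 15473478109375/1262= 12261076156.40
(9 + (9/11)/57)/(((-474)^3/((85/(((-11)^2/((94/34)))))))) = -0.00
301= 301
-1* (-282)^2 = -79524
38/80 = 19/40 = 0.48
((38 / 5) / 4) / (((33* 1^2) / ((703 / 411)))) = 0.10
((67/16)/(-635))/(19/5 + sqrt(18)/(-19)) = -459553/263897872-19095 * sqrt(2)/263897872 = -0.00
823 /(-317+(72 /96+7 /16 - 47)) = -13168 /5805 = -2.27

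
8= 8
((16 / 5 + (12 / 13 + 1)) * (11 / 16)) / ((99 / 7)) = 259 / 1040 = 0.25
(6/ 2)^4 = 81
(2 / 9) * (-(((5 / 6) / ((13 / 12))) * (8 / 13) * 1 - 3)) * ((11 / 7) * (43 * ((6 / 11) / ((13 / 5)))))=52460 / 6591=7.96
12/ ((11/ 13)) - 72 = -636/ 11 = -57.82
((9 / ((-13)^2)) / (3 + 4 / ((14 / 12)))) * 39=21 / 65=0.32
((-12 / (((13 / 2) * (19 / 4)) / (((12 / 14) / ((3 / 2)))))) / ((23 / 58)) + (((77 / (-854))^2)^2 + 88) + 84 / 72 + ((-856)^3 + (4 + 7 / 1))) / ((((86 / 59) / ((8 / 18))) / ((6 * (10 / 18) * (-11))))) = 53792203274305718669932375 / 7671064512642804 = 7012351830.13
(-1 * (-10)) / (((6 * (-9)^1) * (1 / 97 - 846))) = 485 / 2215647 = 0.00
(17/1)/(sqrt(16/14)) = 17 * sqrt(14)/4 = 15.90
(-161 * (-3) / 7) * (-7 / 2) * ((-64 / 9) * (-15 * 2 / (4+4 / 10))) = -128800 / 11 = -11709.09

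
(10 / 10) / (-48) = -1 / 48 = -0.02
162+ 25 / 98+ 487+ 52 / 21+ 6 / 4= 96025 / 147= 653.23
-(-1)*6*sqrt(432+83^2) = 6*sqrt(7321) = 513.38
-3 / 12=-1 / 4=-0.25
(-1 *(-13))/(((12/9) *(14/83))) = 3237/56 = 57.80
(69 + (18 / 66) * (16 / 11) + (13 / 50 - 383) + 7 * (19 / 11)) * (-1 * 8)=7290308 / 3025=2410.02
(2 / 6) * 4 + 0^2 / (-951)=4 / 3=1.33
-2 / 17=-0.12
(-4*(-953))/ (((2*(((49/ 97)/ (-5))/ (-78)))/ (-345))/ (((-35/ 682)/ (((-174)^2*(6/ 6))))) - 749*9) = -13819929500/ 24422593139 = -0.57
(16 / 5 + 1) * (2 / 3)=14 / 5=2.80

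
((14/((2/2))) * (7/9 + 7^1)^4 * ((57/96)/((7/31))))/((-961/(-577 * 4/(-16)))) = -16451351875/813564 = -20221.34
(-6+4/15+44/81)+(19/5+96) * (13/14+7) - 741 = 255611/5670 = 45.08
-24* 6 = -144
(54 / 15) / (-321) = -6 / 535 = -0.01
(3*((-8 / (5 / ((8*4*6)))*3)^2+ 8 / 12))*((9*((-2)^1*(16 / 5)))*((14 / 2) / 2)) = -64210650336 / 125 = -513685202.69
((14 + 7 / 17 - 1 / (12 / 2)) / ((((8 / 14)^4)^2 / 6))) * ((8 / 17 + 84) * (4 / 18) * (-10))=-15035379256135 / 10653696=-1411282.93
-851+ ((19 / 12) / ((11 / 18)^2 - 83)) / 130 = -155877697 / 183170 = -851.00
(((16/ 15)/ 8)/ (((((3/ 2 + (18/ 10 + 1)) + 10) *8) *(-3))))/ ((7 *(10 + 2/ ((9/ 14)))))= -1/ 236236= -0.00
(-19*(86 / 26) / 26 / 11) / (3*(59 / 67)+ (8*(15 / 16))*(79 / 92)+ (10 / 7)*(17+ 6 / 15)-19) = -0.01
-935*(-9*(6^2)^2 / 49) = 10905840 / 49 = 222568.16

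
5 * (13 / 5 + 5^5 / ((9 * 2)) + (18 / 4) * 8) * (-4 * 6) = -76396 / 3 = -25465.33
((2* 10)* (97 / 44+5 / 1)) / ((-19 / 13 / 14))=-288470 / 209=-1380.24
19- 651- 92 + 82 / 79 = -57114 / 79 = -722.96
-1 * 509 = -509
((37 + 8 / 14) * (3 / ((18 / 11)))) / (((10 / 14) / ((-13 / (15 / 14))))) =-263263 / 225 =-1170.06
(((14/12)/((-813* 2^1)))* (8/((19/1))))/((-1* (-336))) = -1/1112184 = -0.00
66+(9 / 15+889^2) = 3951938 / 5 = 790387.60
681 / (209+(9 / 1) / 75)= 17025 / 5228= 3.26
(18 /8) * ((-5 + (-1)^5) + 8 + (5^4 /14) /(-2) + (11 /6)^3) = -21409 /672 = -31.86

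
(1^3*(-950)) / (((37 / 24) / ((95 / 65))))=-433200 / 481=-900.62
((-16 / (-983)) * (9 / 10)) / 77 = 72 / 378455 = 0.00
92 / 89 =1.03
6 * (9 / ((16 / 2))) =27 / 4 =6.75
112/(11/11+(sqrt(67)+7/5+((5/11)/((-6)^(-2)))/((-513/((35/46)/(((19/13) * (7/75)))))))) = -7414383713440/1848952334937+3336686755600 * sqrt(67)/1848952334937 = 10.76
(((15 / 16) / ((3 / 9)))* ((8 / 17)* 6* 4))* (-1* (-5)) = 2700 / 17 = 158.82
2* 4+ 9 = 17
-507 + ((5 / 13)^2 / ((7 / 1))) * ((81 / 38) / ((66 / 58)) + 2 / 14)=-1754811731 / 3461458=-506.96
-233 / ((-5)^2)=-233 / 25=-9.32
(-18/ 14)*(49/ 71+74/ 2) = -24084/ 497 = -48.46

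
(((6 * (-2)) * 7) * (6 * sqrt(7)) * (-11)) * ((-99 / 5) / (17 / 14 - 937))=232848 * sqrt(7) / 1985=310.36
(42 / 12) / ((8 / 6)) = 21 / 8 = 2.62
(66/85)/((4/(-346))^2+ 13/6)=11851884/33073585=0.36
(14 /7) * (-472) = -944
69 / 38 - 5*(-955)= 181519 / 38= 4776.82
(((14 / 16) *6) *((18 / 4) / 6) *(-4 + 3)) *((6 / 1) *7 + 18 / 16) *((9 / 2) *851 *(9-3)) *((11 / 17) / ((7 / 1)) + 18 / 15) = -10972643373 / 2176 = -5042575.08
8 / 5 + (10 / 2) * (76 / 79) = 2532 / 395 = 6.41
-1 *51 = -51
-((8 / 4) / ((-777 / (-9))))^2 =-36 / 67081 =-0.00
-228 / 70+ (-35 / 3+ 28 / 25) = -7247 / 525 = -13.80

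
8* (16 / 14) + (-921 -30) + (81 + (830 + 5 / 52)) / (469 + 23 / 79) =-12684102383 / 13494936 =-939.92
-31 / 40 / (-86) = 31 / 3440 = 0.01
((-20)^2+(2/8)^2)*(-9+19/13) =-313649/104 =-3015.86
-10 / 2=-5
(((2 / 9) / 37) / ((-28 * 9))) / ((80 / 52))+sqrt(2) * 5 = -13 / 839160+5 * sqrt(2) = 7.07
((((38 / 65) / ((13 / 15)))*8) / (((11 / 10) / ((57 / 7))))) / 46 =259920 / 299299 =0.87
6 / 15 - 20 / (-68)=59 / 85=0.69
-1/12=-0.08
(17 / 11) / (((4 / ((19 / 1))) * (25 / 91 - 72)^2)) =2674763 / 1874476076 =0.00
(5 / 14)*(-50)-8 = -25.86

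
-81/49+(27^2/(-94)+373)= 1674703/4606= 363.59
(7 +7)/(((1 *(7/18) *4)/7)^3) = 5103/4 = 1275.75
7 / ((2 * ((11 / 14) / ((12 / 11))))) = 588 / 121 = 4.86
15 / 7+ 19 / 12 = 313 / 84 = 3.73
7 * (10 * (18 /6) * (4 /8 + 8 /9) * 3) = 875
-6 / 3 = -2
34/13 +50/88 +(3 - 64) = -33071/572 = -57.82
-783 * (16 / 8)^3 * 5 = -31320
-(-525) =525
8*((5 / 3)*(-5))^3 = -125000 / 27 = -4629.63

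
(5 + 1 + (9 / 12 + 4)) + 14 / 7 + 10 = 91 / 4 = 22.75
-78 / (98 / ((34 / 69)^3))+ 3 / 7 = 1788611 / 5365647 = 0.33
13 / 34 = 0.38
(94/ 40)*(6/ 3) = 47/ 10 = 4.70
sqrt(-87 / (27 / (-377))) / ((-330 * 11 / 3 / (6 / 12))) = -29 * sqrt(13) / 7260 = -0.01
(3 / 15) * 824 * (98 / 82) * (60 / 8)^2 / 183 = 60.54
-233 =-233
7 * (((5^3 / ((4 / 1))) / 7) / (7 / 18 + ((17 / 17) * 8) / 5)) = 5625 / 358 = 15.71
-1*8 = -8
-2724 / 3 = -908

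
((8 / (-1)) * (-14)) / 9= 112 / 9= 12.44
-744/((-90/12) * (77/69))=34224/385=88.89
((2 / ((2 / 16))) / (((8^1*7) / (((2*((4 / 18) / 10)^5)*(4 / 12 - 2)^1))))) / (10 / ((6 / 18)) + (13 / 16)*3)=-64 / 402234406875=-0.00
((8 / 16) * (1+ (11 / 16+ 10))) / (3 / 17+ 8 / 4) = 3179 / 1184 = 2.68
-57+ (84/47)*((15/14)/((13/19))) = -33117/611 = -54.20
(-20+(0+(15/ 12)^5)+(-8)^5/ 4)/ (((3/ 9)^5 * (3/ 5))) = -3404415015/ 1024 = -3324624.04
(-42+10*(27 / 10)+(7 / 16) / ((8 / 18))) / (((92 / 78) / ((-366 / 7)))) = 278343 / 448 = 621.30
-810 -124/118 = -47852/59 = -811.05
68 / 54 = 34 / 27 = 1.26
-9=-9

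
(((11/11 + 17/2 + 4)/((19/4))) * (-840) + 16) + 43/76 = -180181/76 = -2370.80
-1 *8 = -8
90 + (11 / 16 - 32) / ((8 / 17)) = 3003 / 128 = 23.46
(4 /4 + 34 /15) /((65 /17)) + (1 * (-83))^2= 6717608 /975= 6889.85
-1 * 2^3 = -8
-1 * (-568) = 568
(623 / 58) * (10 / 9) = 3115 / 261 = 11.93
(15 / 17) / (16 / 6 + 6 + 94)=45 / 5236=0.01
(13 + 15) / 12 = 7 / 3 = 2.33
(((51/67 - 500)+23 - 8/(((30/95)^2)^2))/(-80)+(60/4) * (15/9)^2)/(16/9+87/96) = 21.49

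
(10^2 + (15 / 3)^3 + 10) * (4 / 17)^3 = 15040 / 4913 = 3.06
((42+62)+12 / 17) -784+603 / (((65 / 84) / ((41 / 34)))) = 287746 / 1105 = 260.40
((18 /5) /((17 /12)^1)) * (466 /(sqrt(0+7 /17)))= 100656 * sqrt(119) /595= 1845.42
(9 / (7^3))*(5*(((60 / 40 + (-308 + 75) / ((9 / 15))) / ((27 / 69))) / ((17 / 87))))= -7740535 / 11662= -663.74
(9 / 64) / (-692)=-9 / 44288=-0.00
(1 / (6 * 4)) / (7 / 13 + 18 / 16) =13 / 519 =0.03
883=883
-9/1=-9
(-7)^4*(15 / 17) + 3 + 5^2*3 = 37341 / 17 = 2196.53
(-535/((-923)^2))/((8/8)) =-535/851929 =-0.00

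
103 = 103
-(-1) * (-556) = -556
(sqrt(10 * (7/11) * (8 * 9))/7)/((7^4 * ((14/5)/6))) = 180 * sqrt(385)/1294139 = 0.00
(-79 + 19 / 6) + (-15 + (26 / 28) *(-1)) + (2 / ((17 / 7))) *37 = -21881 / 357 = -61.29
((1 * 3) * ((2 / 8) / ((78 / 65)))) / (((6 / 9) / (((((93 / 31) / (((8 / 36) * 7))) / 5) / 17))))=81 / 3808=0.02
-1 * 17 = -17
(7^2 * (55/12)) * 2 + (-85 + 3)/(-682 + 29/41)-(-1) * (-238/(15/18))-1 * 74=8350759/93110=89.69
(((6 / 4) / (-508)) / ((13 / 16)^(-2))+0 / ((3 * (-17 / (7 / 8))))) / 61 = -0.00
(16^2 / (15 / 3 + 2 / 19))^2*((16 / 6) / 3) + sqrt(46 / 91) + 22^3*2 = sqrt(4186) / 91 + 1992634544 / 84681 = 23531.78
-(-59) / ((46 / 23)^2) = 59 / 4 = 14.75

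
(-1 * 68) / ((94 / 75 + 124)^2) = -95625 / 22061809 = -0.00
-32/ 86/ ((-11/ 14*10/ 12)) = 1344/ 2365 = 0.57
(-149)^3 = -3307949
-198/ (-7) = 198/ 7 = 28.29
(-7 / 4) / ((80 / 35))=-49 / 64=-0.77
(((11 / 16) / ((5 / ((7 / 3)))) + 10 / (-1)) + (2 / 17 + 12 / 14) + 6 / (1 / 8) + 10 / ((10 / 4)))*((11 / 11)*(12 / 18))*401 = 495845723 / 42840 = 11574.36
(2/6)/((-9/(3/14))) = -1/126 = -0.01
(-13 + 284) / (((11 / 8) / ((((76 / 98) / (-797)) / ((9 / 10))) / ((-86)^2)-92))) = -129622659556648 / 7148690703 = -18132.36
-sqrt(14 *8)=-4 *sqrt(7)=-10.58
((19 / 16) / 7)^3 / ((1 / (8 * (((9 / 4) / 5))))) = 61731 / 3512320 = 0.02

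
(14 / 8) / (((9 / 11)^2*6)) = 847 / 1944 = 0.44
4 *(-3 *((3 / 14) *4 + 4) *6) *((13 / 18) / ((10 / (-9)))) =7956 / 35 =227.31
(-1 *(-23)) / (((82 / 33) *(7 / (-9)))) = -6831 / 574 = -11.90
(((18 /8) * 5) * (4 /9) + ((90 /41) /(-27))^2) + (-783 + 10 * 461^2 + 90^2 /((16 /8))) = 32201804278 /15129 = 2128482.01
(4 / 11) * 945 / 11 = 3780 / 121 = 31.24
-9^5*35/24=-688905/8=-86113.12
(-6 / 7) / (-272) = 3 / 952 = 0.00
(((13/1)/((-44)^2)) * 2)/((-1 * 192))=-13/185856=-0.00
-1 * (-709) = 709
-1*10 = -10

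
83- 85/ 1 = -2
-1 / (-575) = 1 / 575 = 0.00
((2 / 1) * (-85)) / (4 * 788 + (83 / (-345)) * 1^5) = -58650 / 1087357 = -0.05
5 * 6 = 30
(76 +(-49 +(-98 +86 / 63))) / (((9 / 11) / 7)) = -48257 / 81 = -595.77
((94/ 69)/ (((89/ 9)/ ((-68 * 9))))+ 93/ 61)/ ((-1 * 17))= 10337253/ 2122739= 4.87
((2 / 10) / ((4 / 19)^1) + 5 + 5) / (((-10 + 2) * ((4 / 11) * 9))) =-803 / 1920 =-0.42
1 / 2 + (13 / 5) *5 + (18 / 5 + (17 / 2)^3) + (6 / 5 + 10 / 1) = 25697 / 40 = 642.42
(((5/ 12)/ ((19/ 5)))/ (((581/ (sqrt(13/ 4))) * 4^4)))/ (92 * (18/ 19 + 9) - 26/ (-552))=115 * sqrt(13)/ 285533556224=0.00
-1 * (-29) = 29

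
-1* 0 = 0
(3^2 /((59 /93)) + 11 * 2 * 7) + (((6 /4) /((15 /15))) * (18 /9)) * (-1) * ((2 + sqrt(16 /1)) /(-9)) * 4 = 10395 /59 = 176.19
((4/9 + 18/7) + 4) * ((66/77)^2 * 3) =5304/343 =15.46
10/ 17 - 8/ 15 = 14/ 255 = 0.05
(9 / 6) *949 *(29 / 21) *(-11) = -302731 / 14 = -21623.64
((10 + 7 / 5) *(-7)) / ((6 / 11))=-1463 / 10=-146.30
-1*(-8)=8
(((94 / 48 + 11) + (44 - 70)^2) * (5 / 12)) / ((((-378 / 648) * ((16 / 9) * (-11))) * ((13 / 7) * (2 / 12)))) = 744075 / 9152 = 81.30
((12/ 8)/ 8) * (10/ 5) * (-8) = -3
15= 15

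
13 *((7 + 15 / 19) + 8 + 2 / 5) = 19994 / 95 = 210.46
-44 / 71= -0.62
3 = 3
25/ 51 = 0.49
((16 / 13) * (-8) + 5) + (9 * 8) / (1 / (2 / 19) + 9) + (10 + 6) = 7237 / 481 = 15.05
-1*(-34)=34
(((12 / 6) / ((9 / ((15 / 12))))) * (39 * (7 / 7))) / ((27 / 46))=1495 / 81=18.46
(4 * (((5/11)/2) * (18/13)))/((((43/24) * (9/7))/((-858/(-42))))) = 480/43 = 11.16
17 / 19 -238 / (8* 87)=0.55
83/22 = 3.77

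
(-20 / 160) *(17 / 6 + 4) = -41 / 48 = -0.85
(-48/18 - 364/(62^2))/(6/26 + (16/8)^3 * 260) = -103493/77964969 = -0.00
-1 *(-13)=13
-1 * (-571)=571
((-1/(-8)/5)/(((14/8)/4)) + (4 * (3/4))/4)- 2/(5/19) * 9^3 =-775543/140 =-5539.59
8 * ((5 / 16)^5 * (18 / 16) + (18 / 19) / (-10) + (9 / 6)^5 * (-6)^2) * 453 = 98656408870479 / 99614720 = 990379.82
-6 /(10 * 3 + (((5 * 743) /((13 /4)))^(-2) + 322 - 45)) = -1324917600 /67791617369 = -0.02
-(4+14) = -18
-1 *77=-77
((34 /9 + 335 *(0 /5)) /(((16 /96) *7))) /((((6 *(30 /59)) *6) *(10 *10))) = 1003 /567000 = 0.00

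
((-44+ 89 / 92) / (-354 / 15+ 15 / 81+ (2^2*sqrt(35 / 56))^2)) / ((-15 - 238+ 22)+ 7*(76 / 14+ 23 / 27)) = -2886111 / 168278120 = -0.02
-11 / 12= -0.92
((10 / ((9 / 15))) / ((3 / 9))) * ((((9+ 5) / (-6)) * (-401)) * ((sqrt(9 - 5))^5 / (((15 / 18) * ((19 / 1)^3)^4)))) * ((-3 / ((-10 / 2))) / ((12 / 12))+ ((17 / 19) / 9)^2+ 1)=0.00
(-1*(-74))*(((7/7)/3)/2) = 12.33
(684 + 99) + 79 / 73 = 57238 / 73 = 784.08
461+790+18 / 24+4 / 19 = 95149 / 76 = 1251.96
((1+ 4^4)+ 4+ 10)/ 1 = 271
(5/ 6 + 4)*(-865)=-25085/ 6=-4180.83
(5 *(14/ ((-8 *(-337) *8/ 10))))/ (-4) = -0.01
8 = 8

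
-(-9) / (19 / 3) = 1.42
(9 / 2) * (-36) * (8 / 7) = -1296 / 7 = -185.14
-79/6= -13.17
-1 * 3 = -3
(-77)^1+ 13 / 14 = -1065 / 14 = -76.07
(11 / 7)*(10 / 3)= 110 / 21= 5.24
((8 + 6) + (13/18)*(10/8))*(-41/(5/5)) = -43993/72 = -611.01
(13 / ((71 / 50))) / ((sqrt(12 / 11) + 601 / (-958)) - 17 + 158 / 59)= -341479265398700 / 554890693676173 - 4153157429200 * sqrt(33) / 554890693676173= -0.66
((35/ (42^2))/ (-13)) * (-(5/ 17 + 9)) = 395/ 27846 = 0.01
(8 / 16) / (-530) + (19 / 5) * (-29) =-116813 / 1060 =-110.20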